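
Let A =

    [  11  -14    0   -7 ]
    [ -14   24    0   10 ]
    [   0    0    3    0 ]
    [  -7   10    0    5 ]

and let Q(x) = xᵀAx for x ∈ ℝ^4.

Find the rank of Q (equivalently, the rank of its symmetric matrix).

4

Applying the same elementary operations to the rows and columns of A produces a congruent diagonal matrix with entries 11, 68/11, 3, 6/17.
Counting signs: 4 positive.
The rank is the number of nonzero pivots: 4.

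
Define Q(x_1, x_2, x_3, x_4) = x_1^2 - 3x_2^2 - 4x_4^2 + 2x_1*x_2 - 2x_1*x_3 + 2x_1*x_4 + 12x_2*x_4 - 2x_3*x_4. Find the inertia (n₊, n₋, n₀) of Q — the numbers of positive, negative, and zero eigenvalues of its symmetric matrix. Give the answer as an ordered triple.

The symmetric matrix is A = [[1, 1, -1, 1], [1, -3, 0, 6], [-1, 0, 0, -1], [1, 6, -1, -4]].
Symmetric row and column elimination reduces A to a congruent diagonal form with pivots 1, -4, -3/4, 10/3.
So there are 2 positive, 2 negative pivots.

(2, 2, 0)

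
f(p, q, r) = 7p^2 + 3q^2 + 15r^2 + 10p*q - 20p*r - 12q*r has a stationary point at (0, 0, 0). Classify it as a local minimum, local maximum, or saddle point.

saddle point

The Hessian at the origin is H = [[14, 10, -20], [10, 6, -12], [-20, -12, 30]].
Symmetric row and column elimination reduces H to a congruent diagonal form with pivots 14, -8/7, 6.
So there are 2 positive, 1 negative pivots.
H is indefinite, so the origin is a saddle point.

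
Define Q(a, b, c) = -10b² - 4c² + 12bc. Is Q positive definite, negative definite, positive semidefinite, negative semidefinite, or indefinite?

negative semidefinite

Write A = [[0, 0, 0], [0, -10, 6], [0, 6, -4]].
Row-reducing A symmetrically gives the diagonal entries 0, -10, -2/5.
That gives 2 negative, 1 zero pivots.
Hence Q is negative semidefinite.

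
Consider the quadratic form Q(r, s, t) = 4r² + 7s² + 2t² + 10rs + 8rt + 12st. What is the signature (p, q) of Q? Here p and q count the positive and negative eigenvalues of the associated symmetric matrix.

Write A = [[4, 5, 4], [5, 7, 6], [4, 6, 2]].
Congruent diagonalization of A (simultaneous row and column reduction) yields pivots 4, 3/4, -10/3.
So there are 2 positive, 1 negative pivots.

(2, 1)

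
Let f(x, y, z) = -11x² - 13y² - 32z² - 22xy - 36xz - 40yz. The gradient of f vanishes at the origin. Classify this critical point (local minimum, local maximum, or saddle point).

The Hessian at the origin is H = [[-22, -22, -36], [-22, -26, -40], [-36, -40, -64]].
Congruent diagonalization of H (simultaneous row and column reduction) yields pivots -22, -4, -12/11.
Counting signs: 3 negative.
H is negative definite, so the origin is a strict local maximum.

local maximum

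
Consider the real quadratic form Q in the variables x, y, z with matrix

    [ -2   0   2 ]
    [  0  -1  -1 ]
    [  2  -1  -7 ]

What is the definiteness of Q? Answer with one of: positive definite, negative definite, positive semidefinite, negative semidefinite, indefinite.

Congruent diagonalization of A (simultaneous row and column reduction) yields pivots -2, -1, -4.
Counting signs: 3 negative.
Hence Q is negative definite.

negative definite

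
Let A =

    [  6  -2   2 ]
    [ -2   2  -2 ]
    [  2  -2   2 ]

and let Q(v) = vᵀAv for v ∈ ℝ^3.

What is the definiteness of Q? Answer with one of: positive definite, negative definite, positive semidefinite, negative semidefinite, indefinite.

Symmetric row and column elimination reduces A to a congruent diagonal form with pivots 6, 4/3, 0.
So there are 2 positive, 1 zero pivots.
Hence Q is positive semidefinite.

positive semidefinite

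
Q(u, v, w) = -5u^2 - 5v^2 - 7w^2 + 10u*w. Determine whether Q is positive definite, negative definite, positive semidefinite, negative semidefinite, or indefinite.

negative definite

The symmetric matrix of Q is A = [[-5, 0, 5], [0, -5, 0], [5, 0, -7]].
Leading principal minors: Δ_1 = -5, Δ_2 = 25, Δ_3 = -50.
The signs alternate starting with Δ_1 < 0, so by Sylvester's criterion Q is negative definite.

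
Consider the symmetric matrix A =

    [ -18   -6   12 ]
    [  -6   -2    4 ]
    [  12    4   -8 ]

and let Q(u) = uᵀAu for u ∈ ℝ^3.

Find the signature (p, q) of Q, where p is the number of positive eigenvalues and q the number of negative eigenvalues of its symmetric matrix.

(0, 1)

Symmetric row and column elimination reduces A to a congruent diagonal form with pivots -18, 0, 0.
So there are 1 negative, 2 zero pivots.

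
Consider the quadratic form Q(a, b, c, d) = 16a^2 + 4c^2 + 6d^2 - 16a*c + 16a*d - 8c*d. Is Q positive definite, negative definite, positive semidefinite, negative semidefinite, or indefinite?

positive semidefinite

The symmetric matrix is A = [[16, 0, -8, 8], [0, 0, 0, 0], [-8, 0, 4, -4], [8, 0, -4, 6]].
Applying the same elementary operations to the rows and columns of A produces a congruent diagonal matrix with entries 16, 0, 0, 2.
That gives 2 positive, 2 zero pivots.
Hence Q is positive semidefinite.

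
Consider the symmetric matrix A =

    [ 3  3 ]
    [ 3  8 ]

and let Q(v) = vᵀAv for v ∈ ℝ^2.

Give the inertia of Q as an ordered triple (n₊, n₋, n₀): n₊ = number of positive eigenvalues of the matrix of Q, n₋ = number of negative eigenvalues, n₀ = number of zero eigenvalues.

Symmetric row and column elimination reduces A to a congruent diagonal form with pivots 3, 5.
So there are 2 positive pivots.

(2, 0, 0)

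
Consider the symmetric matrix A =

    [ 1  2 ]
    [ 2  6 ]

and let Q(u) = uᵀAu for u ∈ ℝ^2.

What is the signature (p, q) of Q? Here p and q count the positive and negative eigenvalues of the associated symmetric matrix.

(2, 0)

Congruent diagonalization of A (simultaneous row and column reduction) yields pivots 1, 2.
So there are 2 positive pivots.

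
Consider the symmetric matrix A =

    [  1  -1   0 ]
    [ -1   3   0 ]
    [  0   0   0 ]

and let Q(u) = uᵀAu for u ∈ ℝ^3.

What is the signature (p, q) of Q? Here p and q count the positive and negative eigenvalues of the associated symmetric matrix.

(2, 0)

Applying the same elementary operations to the rows and columns of A produces a congruent diagonal matrix with entries 1, 2, 0.
So there are 2 positive, 1 zero pivots.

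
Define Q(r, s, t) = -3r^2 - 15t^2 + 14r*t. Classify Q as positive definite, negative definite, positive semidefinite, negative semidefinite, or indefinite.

indefinite

The symmetric matrix is A = [[-3, 0, 7], [0, 0, 0], [7, 0, -15]].
Row-reducing A symmetrically gives the diagonal entries -3, 0, 4/3.
That gives 1 positive, 1 negative, 1 zero pivots.
Hence Q is indefinite.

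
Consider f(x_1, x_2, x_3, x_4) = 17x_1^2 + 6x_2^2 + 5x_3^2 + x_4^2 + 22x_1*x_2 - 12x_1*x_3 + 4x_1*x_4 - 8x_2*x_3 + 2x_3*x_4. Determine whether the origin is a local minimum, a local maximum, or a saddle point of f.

The Hessian at the origin is H = [[34, 22, -12, 4], [22, 12, -8, 0], [-12, -8, 10, 2], [4, 0, 2, 2]].
Congruent diagonalization of H (simultaneous row and column reduction) yields pivots 34, -38/17, 110/19, 24/11.
That gives 3 positive, 1 negative pivots.
H is indefinite, so the origin is a saddle point.

saddle point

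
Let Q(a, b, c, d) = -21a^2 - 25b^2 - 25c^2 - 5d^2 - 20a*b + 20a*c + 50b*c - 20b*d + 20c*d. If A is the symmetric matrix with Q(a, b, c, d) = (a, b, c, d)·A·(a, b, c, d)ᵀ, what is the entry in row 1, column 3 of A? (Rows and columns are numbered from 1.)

10

The coefficient of a·c in Q is 20. For a symmetric A this equals A[1,3] + A[3,1] = 2·A[1,3].
So A[1,3] = 20/2 = 10.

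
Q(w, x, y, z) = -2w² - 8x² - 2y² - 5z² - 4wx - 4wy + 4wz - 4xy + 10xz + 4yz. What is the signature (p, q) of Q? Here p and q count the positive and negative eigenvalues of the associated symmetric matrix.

(0, 3)

Write A = [[-2, -2, -2, 2], [-2, -8, -2, 5], [-2, -2, -2, 2], [2, 5, 2, -5]].
Symmetric row and column elimination reduces A to a congruent diagonal form with pivots -2, -6, 0, -3/2.
So there are 3 negative, 1 zero pivots.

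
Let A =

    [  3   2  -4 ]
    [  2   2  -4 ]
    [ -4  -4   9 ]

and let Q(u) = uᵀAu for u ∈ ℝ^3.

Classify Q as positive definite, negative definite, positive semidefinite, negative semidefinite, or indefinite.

Leading principal minors: Δ_1 = 3, Δ_2 = 2, Δ_3 = 2.
All leading principal minors are positive, so by Sylvester's criterion Q is positive definite.

positive definite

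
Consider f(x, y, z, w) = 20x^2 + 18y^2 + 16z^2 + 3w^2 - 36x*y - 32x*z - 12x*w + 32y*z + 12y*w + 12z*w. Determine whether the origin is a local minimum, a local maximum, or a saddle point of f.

The Hessian at the origin is H = [[40, -36, -32, -12], [-36, 36, 32, 12], [-32, 32, 32, 12], [-12, 12, 12, 6]].
Applying the same elementary operations to the rows and columns of H produces a congruent diagonal matrix with entries 40, 18/5, 32/9, 3/2.
So there are 4 positive pivots.
H is positive definite, so the origin is a strict local minimum.

local minimum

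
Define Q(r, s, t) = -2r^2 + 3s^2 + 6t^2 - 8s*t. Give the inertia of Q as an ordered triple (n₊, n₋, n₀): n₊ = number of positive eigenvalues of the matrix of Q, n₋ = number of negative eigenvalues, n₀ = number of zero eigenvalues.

(2, 1, 0)

The symmetric matrix is A = [[-2, 0, 0], [0, 3, -4], [0, -4, 6]].
Row-reducing A symmetrically gives the diagonal entries -2, 3, 2/3.
Counting signs: 2 positive, 1 negative.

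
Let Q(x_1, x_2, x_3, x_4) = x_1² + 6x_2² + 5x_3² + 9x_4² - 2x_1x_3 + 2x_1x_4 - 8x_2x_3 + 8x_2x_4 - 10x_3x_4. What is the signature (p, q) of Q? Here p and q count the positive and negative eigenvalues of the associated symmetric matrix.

(4, 0)

The symmetric matrix is A = [[1, 0, -1, 1], [0, 6, -4, 4], [-1, -4, 5, -5], [1, 4, -5, 9]].
Row-reducing A symmetrically gives the diagonal entries 1, 6, 4/3, 4.
That gives 4 positive pivots.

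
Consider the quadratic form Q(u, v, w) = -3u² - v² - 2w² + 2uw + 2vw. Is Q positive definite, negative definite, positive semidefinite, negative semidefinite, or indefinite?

negative definite

The symmetric matrix of Q is A = [[-3, 0, 1], [0, -1, 1], [1, 1, -2]].
Leading principal minors: Δ_1 = -3, Δ_2 = 3, Δ_3 = -2.
The signs alternate starting with Δ_1 < 0, so by Sylvester's criterion Q is negative definite.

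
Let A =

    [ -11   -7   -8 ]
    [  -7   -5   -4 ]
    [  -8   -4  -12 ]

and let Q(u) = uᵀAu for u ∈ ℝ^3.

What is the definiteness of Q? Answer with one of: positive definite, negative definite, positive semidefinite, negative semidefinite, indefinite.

negative definite

Row-reducing A symmetrically gives the diagonal entries -11, -6/11, -4.
Counting signs: 3 negative.
Hence Q is negative definite.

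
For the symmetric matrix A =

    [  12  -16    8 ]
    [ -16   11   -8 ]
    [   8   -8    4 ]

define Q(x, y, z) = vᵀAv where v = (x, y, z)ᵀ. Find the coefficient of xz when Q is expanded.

The coefficient of xz is A[1,3] + A[3,1] = 2·8 = 16.

16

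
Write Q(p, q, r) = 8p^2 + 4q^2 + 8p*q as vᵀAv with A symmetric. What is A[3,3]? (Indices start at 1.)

0

The coefficient of r^2 in Q is 0, and that is exactly A[3,3].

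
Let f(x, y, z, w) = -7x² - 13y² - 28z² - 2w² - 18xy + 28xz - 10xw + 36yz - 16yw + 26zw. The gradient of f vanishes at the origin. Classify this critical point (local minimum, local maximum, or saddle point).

saddle point

The Hessian at the origin is H = [[-14, -18, 28, -10], [-18, -26, 36, -16], [28, 36, -56, 26], [-10, -16, 26, -4]].
H is indefinite, so the origin is a saddle point.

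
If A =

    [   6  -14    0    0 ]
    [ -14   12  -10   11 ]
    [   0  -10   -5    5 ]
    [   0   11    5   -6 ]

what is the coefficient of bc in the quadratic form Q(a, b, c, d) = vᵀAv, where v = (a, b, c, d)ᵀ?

-20

The coefficient of bc is A[2,3] + A[3,2] = 2·(-10) = -20.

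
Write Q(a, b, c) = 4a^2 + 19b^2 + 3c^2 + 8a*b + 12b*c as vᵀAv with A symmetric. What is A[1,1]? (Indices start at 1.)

4

The coefficient of a^2 in Q is 4, and that is exactly A[1,1].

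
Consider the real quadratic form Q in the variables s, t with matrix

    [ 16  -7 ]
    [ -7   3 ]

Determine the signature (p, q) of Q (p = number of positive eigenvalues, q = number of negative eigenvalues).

Applying the same elementary operations to the rows and columns of A produces a congruent diagonal matrix with entries 16, -1/16.
That gives 1 positive, 1 negative pivots.

(1, 1)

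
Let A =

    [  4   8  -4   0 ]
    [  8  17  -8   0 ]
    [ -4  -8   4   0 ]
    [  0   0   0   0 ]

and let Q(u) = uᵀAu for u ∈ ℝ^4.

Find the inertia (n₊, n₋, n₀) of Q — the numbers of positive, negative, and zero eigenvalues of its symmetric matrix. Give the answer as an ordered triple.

(2, 0, 2)

Congruent diagonalization of A (simultaneous row and column reduction) yields pivots 4, 1, 0, 0.
Counting signs: 2 positive, 2 zero.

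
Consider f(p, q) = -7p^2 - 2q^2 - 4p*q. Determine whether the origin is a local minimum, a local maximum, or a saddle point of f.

local maximum

The Hessian at the origin is H = [[-14, -4], [-4, -4]].
det H = -14·-4 − (-4)² = 40 > 0 and H[1,1] = -14 < 0, so H is negative definite.
Therefore the origin is a local maximum.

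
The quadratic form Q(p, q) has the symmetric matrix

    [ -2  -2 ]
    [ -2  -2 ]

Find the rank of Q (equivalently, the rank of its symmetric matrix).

1

Congruent diagonalization of A (simultaneous row and column reduction) yields pivots -2, 0.
Counting signs: 1 negative, 1 zero.
The rank is the number of nonzero pivots: 1.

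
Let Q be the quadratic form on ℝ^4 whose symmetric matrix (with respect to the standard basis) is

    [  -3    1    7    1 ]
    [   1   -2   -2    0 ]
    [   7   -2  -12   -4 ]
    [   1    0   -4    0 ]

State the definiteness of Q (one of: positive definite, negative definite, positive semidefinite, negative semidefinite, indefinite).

Symmetric row and column elimination reduces A to a congruent diagonal form with pivots -3, -5/3, 22/5, -2/11.
So there are 1 positive, 3 negative pivots.
Hence Q is indefinite.

indefinite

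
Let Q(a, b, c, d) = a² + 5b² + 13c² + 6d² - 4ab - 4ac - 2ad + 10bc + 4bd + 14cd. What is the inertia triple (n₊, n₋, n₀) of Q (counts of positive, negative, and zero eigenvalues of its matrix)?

(4, 0, 0)

Write A = [[1, -2, -2, -1], [-2, 5, 5, 2], [-2, 5, 13, 7], [-1, 2, 7, 6]].
Row-reducing A symmetrically gives the diagonal entries 1, 1, 8, 15/8.
Counting signs: 4 positive.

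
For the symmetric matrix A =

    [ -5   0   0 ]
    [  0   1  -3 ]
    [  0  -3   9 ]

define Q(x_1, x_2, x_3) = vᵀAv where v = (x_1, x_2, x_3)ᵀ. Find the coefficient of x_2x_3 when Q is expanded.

The coefficient of x_2x_3 is A[2,3] + A[3,2] = 2·(-3) = -6.

-6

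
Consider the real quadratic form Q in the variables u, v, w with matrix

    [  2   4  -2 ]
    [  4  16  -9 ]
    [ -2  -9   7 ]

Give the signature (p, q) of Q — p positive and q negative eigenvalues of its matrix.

(3, 0)

An LDLᵀ factorisation of A has diagonal entries 2, 8, 15/8.
So there are 3 positive pivots.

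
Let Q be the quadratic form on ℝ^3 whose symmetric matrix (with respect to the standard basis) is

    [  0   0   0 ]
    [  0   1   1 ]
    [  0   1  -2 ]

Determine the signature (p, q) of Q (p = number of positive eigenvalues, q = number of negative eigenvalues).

Row-reducing A symmetrically gives the diagonal entries 0, 1, -3.
So there are 1 positive, 1 negative, 1 zero pivots.

(1, 1)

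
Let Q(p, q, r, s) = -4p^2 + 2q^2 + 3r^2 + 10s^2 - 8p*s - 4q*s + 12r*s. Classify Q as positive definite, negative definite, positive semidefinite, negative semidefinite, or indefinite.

indefinite

The associated matrix is A = [[-4, 0, 0, -4], [0, 2, 0, -2], [0, 0, 3, 6], [-4, -2, 6, 10]].
Applying the same elementary operations to the rows and columns of A produces a congruent diagonal matrix with entries -4, 2, 3, 0.
That gives 2 positive, 1 negative, 1 zero pivots.
Hence Q is indefinite.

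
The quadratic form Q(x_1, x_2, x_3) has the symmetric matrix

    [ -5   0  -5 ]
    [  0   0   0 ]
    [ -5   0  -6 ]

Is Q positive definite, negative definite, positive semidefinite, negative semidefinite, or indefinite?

Congruent diagonalization of A (simultaneous row and column reduction) yields pivots -5, 0, -1.
Counting signs: 2 negative, 1 zero.
Hence Q is negative semidefinite.

negative semidefinite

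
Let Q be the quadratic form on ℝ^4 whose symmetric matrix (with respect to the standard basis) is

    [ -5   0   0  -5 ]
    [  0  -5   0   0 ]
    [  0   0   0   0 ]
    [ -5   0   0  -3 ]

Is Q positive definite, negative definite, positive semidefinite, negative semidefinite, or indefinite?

Applying the same elementary operations to the rows and columns of A produces a congruent diagonal matrix with entries -5, -5, 0, 2.
Counting signs: 1 positive, 2 negative, 1 zero.
Hence Q is indefinite.

indefinite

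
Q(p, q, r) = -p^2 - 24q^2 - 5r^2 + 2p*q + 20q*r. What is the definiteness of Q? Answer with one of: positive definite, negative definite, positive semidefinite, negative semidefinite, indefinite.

The symmetric matrix of Q is A = [[-1, 1, 0], [1, -24, 10], [0, 10, -5]].
Leading principal minors: Δ_1 = -1, Δ_2 = 23, Δ_3 = -15.
The signs alternate starting with Δ_1 < 0, so by Sylvester's criterion Q is negative definite.

negative definite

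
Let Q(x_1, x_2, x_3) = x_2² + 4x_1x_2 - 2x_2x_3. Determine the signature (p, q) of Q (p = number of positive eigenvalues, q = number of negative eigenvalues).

(1, 1)

The symmetric matrix is A = [[0, 2, 0], [2, 1, -1], [0, -1, 0]].
By Sylvester's law of inertia any congruent diagonalization of A has 1 positive, 1 negative and 1 zero entries.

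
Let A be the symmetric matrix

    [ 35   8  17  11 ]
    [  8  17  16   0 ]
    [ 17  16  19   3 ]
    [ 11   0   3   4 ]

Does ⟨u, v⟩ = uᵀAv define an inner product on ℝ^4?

Row-reducing A symmetrically gives the diagonal entries 35, 531/35, 568/531, 3/142.
So there are 4 positive pivots.
Hence Q is positive definite.
⟨·,·⟩ is an inner product exactly when A is positive definite.

yes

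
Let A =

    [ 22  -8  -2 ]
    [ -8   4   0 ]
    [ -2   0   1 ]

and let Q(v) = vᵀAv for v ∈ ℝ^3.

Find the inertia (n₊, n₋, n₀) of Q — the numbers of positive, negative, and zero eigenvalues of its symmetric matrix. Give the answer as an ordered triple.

(3, 0, 0)

An LDLᵀ factorisation of A has diagonal entries 22, 12/11, 1/3.
So there are 3 positive pivots.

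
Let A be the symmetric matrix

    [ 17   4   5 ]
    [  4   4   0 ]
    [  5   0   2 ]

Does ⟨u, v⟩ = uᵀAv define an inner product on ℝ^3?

Leading principal minors: Δ_1 = 17, Δ_2 = 52, Δ_3 = 4.
All leading principal minors are positive, so by Sylvester's criterion Q is positive definite.
⟨·,·⟩ is an inner product exactly when A is positive definite.

yes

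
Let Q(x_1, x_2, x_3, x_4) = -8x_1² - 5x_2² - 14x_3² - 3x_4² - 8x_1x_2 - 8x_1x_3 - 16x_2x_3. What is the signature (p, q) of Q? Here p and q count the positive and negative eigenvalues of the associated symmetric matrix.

Write A = [[-8, -4, -4, 0], [-4, -5, -8, 0], [-4, -8, -14, 0], [0, 0, 0, -3]].
Symmetric row and column elimination reduces A to a congruent diagonal form with pivots -8, -3, 0, -3.
Counting signs: 3 negative, 1 zero.

(0, 3)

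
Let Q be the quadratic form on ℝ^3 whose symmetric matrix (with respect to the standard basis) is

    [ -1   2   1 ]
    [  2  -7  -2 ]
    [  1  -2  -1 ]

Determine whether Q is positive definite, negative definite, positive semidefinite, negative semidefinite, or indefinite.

negative semidefinite

Symmetric row and column elimination reduces A to a congruent diagonal form with pivots -1, -3, 0.
So there are 2 negative, 1 zero pivots.
Hence Q is negative semidefinite.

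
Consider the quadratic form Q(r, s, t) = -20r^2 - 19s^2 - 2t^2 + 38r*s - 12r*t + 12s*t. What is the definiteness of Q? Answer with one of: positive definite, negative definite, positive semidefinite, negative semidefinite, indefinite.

negative definite

The symmetric matrix is A = [[-20, 19, -6], [19, -19, 6], [-6, 6, -2]].
Congruent diagonalization of A (simultaneous row and column reduction) yields pivots -20, -19/20, -2/19.
So there are 3 negative pivots.
Hence Q is negative definite.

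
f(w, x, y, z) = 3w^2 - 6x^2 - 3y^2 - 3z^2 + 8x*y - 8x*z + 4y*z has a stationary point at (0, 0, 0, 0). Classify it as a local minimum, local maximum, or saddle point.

The Hessian at the origin is H = [[6, 0, 0, 0], [0, -12, 8, -8], [0, 8, -6, 4], [0, -8, 4, -6]].
Row-reducing H symmetrically gives the diagonal entries 6, -12, -2/3, 2.
So there are 2 positive, 2 negative pivots.
H is indefinite, so the origin is a saddle point.

saddle point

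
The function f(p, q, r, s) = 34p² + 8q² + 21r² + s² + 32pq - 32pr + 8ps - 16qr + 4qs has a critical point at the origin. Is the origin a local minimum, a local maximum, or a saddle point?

The Hessian at the origin is H = [[68, 32, -32, 8], [32, 16, -16, 4], [-32, -16, 42, 0], [8, 4, 0, 2]].
Applying the same elementary operations to the rows and columns of H produces a congruent diagonal matrix with entries 68, 16/17, 26, 5/13.
Counting signs: 4 positive.
H is positive definite, so the origin is a strict local minimum.

local minimum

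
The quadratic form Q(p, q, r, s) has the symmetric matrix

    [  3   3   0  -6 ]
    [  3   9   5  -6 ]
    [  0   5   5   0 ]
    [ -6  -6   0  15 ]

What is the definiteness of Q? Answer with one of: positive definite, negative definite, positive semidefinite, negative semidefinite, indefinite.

Leading principal minors: Δ_1 = 3, Δ_2 = 18, Δ_3 = 15, Δ_4 = 45.
All leading principal minors are positive, so by Sylvester's criterion Q is positive definite.

positive definite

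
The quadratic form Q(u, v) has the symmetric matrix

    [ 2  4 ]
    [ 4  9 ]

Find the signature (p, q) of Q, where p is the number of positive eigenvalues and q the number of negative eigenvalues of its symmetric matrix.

An LDLᵀ factorisation of A has diagonal entries 2, 1.
That gives 2 positive pivots.

(2, 0)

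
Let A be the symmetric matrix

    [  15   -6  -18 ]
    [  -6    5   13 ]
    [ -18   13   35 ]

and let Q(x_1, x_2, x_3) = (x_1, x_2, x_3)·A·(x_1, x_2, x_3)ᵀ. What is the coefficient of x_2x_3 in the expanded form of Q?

26

The coefficient of x_2x_3 is A[2,3] + A[3,2] = 2·13 = 26.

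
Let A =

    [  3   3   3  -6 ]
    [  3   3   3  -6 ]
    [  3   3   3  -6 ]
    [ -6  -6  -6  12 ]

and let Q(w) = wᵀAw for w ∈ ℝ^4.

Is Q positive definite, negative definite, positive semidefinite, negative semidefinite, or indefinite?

Symmetric row and column elimination reduces A to a congruent diagonal form with pivots 3, 0, 0, 0.
That gives 1 positive, 3 zero pivots.
Hence Q is positive semidefinite.

positive semidefinite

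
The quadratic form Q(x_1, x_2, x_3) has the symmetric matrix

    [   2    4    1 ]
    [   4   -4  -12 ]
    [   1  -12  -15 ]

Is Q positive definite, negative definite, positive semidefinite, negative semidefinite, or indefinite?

Congruent diagonalization of A (simultaneous row and column reduction) yields pivots 2, -12, 5/6.
Counting signs: 2 positive, 1 negative.
Hence Q is indefinite.

indefinite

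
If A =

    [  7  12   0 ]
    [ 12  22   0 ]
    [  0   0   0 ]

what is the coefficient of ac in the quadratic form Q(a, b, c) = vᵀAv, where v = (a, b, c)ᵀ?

The coefficient of ac is A[1,3] + A[3,1] = 2·0 = 0.

0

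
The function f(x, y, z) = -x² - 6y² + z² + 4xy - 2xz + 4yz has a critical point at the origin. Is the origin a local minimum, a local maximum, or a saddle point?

The Hessian at the origin is H = [[-2, 4, -2], [4, -12, 4], [-2, 4, 2]].
Row-reducing H symmetrically gives the diagonal entries -2, -4, 4.
That gives 1 positive, 2 negative pivots.
H is indefinite, so the origin is a saddle point.

saddle point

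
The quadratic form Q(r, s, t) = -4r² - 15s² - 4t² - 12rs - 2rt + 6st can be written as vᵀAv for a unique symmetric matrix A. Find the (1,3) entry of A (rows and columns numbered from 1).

The coefficient of r·t in Q is -2. For a symmetric A this equals A[1,3] + A[3,1] = 2·A[1,3].
So A[1,3] = -2/2 = -1.

-1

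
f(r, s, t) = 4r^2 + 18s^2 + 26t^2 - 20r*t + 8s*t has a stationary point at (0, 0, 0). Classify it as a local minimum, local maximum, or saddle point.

The Hessian at the origin is H = [[8, 0, -20], [0, 36, 8], [-20, 8, 52]].
Symmetric row and column elimination reduces H to a congruent diagonal form with pivots 8, 36, 2/9.
Counting signs: 3 positive.
H is positive definite, so the origin is a strict local minimum.

local minimum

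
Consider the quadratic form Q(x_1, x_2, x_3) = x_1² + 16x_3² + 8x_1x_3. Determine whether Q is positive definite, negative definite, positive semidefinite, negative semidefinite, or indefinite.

positive semidefinite

The symmetric matrix is A = [[1, 0, 4], [0, 0, 0], [4, 0, 16]].
Applying the same elementary operations to the rows and columns of A produces a congruent diagonal matrix with entries 1, 0, 0.
Counting signs: 1 positive, 2 zero.
Hence Q is positive semidefinite.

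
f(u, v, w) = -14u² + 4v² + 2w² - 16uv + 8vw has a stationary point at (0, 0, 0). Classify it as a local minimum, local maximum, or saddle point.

saddle point

The Hessian at the origin is H = [[-28, -16, 0], [-16, 8, 8], [0, 8, 4]].
Congruent diagonalization of H (simultaneous row and column reduction) yields pivots -28, 120/7, 4/15.
That gives 2 positive, 1 negative pivots.
H is indefinite, so the origin is a saddle point.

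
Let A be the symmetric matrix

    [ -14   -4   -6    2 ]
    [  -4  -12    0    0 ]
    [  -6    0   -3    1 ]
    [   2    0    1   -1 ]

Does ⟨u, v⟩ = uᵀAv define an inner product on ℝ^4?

no

Leading principal minors: Δ_1 = -14, Δ_2 = 152, Δ_3 = -24, Δ_4 = 16.
The signs alternate starting with Δ_1 < 0, so by Sylvester's criterion Q is negative definite.
⟨·,·⟩ is an inner product exactly when A is positive definite.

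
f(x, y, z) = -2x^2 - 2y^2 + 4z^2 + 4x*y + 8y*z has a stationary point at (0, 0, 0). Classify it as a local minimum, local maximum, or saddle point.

saddle point

The Hessian at the origin is H = [[-4, 4, 0], [4, -4, 8], [0, 8, 8]].
H is indefinite, so the origin is a saddle point.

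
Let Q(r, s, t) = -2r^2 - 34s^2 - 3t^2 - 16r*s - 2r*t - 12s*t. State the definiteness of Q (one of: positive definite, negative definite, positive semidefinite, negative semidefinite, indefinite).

The symmetric matrix of Q is A = [[-2, -8, -1], [-8, -34, -6], [-1, -6, -3]].
Leading principal minors: Δ_1 = -2, Δ_2 = 4, Δ_3 = -2.
The signs alternate starting with Δ_1 < 0, so by Sylvester's criterion Q is negative definite.

negative definite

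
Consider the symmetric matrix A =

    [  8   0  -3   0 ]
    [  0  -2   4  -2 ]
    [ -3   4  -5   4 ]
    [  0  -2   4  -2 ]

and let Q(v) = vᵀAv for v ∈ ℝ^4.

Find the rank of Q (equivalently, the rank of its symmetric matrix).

Symmetric row and column elimination reduces A to a congruent diagonal form with pivots 8, -2, 15/8, 0.
So there are 2 positive, 1 negative, 1 zero pivots.
The rank is the number of nonzero pivots: 3.

3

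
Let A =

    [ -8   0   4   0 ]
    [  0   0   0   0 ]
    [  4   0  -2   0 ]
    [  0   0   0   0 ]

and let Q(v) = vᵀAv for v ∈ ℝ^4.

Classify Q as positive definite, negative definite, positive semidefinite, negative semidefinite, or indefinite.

Applying the same elementary operations to the rows and columns of A produces a congruent diagonal matrix with entries -8, 0, 0, 0.
That gives 1 negative, 3 zero pivots.
Hence Q is negative semidefinite.

negative semidefinite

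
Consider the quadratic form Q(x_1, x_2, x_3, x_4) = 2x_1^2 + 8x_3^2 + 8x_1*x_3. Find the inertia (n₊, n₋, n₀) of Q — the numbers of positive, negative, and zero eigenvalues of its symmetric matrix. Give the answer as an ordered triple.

(1, 0, 3)

The associated matrix is A = [[2, 0, 4, 0], [0, 0, 0, 0], [4, 0, 8, 0], [0, 0, 0, 0]].
Symmetric row and column elimination reduces A to a congruent diagonal form with pivots 2, 0, 0, 0.
So there are 1 positive, 3 zero pivots.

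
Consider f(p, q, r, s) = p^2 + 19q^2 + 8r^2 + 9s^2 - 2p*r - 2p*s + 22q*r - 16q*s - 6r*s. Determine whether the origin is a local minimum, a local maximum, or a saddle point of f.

The Hessian at the origin is H = [[2, 0, -2, -2], [0, 38, 22, -16], [-2, 22, 16, -6], [-2, -16, -6, 18]].
Applying the same elementary operations to the rows and columns of H produces a congruent diagonal matrix with entries 2, 38, 24/19, 8.
Counting signs: 4 positive.
H is positive definite, so the origin is a strict local minimum.

local minimum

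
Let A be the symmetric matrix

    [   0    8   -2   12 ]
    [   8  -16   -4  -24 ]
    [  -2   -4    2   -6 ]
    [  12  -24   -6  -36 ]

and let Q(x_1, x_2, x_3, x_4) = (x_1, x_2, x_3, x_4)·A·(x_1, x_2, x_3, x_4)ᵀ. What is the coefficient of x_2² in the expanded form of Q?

-16

The coefficient of x_2² is the diagonal entry A[2,2] = -16.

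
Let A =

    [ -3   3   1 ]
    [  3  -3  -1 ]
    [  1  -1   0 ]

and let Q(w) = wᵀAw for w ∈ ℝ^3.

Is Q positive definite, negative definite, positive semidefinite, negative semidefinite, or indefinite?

indefinite

Row-reducing A symmetrically gives the diagonal entries -3, 0, 1/3.
So there are 1 positive, 1 negative, 1 zero pivots.
Hence Q is indefinite.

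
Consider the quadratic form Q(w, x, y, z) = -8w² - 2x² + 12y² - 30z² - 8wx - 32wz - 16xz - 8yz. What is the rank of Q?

3

The associated matrix is A = [[-8, -4, 0, -16], [-4, -2, 0, -8], [0, 0, 12, -4], [-16, -8, -4, -30]].
Row-reducing A symmetrically gives the diagonal entries -8, 0, 12, 2/3.
So there are 2 positive, 1 negative, 1 zero pivots.
The rank is the number of nonzero pivots: 3.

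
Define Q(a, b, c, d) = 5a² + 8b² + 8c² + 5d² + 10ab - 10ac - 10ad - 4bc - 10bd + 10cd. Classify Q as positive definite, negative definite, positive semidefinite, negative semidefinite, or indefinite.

The associated matrix is A = [[5, 5, -5, -5], [5, 8, -2, -5], [-5, -2, 8, 5], [-5, -5, 5, 5]].
Congruent diagonalization of A (simultaneous row and column reduction) yields pivots 5, 3, 0, 0.
Counting signs: 2 positive, 2 zero.
Hence Q is positive semidefinite.

positive semidefinite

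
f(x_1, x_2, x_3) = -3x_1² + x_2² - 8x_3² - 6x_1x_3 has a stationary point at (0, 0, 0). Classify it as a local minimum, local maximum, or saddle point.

saddle point

The Hessian at the origin is H = [[-6, 0, -6], [0, 2, 0], [-6, 0, -16]].
Row-reducing H symmetrically gives the diagonal entries -6, 2, -10.
That gives 1 positive, 2 negative pivots.
H is indefinite, so the origin is a saddle point.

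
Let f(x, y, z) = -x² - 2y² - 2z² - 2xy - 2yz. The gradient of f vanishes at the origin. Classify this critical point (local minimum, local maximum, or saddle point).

The Hessian at the origin is H = [[-2, -2, 0], [-2, -4, -2], [0, -2, -4]].
An LDLᵀ factorisation of H has diagonal entries -2, -2, -2.
Counting signs: 3 negative.
H is negative definite, so the origin is a strict local maximum.

local maximum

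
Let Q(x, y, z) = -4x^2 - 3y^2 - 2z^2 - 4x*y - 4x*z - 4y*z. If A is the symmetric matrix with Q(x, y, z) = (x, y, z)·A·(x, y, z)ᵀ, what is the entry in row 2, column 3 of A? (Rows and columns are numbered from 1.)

The coefficient of y·z in Q is -4. For a symmetric A this equals A[2,3] + A[3,2] = 2·A[2,3].
So A[2,3] = -4/2 = -2.

-2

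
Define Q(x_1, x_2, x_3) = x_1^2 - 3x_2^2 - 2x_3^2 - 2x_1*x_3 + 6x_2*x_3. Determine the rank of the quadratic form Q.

The associated matrix is A = [[1, 0, -1], [0, -3, 3], [-1, 3, -2]].
Symmetric row and column elimination reduces A to a congruent diagonal form with pivots 1, -3, 0.
So there are 1 positive, 1 negative, 1 zero pivots.
The rank is the number of nonzero pivots: 2.

2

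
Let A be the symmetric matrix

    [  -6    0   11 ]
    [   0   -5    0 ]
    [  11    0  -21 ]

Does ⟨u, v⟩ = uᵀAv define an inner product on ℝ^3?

Leading principal minors: Δ_1 = -6, Δ_2 = 30, Δ_3 = -25.
The signs alternate starting with Δ_1 < 0, so by Sylvester's criterion Q is negative definite.
⟨·,·⟩ is an inner product exactly when A is positive definite.

no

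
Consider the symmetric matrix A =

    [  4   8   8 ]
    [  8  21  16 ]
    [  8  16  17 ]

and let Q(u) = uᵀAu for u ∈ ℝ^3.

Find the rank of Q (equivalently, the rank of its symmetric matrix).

3

Applying the same elementary operations to the rows and columns of A produces a congruent diagonal matrix with entries 4, 5, 1.
So there are 3 positive pivots.
The rank is the number of nonzero pivots: 3.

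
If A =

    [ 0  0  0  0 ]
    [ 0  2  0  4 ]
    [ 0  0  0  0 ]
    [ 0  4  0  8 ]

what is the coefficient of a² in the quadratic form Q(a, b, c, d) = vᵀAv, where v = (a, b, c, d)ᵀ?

0

The coefficient of a² is the diagonal entry A[1,1] = 0.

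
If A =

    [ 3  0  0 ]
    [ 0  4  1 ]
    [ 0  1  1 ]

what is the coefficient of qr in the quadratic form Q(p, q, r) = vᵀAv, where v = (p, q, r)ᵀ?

2

The coefficient of qr is A[2,3] + A[3,2] = 2·1 = 2.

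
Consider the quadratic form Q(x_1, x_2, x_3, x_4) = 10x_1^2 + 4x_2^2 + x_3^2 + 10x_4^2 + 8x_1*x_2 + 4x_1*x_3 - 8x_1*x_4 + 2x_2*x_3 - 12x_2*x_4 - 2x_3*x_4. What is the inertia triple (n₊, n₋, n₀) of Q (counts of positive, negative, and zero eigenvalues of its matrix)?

(4, 0, 0)

The associated matrix is A = [[10, 4, 2, -4], [4, 4, 1, -6], [2, 1, 1, -1], [-4, -6, -1, 10]].
Congruent diagonalization of A (simultaneous row and column reduction) yields pivots 10, 12/5, 7/12, 2/7.
So there are 4 positive pivots.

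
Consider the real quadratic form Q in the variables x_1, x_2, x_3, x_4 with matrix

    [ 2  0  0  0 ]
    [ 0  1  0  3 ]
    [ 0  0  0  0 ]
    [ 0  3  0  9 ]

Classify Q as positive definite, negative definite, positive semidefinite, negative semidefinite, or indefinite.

Row-reducing A symmetrically gives the diagonal entries 2, 1, 0, 0.
So there are 2 positive, 2 zero pivots.
Hence Q is positive semidefinite.

positive semidefinite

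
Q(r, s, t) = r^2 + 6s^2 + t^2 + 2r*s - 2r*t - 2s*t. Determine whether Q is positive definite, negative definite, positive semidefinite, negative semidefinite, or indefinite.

positive semidefinite

The associated matrix is A = [[1, 1, -1], [1, 6, -1], [-1, -1, 1]].
Congruent diagonalization of A (simultaneous row and column reduction) yields pivots 1, 5, 0.
Counting signs: 2 positive, 1 zero.
Hence Q is positive semidefinite.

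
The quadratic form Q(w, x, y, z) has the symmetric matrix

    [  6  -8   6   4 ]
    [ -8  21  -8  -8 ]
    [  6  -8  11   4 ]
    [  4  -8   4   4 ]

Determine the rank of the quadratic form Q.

Congruent diagonalization of A (simultaneous row and column reduction) yields pivots 6, 31/3, 5, 20/31.
Counting signs: 4 positive.
The rank is the number of nonzero pivots: 4.

4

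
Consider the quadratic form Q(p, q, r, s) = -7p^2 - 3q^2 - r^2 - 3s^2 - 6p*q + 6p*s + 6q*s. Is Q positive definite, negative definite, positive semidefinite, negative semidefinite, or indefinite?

negative semidefinite

The symmetric matrix is A = [[-7, -3, 0, 3], [-3, -3, 0, 3], [0, 0, -1, 0], [3, 3, 0, -3]].
Symmetric row and column elimination reduces A to a congruent diagonal form with pivots -7, -12/7, -1, 0.
That gives 3 negative, 1 zero pivots.
Hence Q is negative semidefinite.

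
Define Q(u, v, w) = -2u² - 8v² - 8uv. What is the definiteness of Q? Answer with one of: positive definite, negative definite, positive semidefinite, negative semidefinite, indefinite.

Write A = [[-2, -4, 0], [-4, -8, 0], [0, 0, 0]].
Row-reducing A symmetrically gives the diagonal entries -2, 0, 0.
So there are 1 negative, 2 zero pivots.
Hence Q is negative semidefinite.

negative semidefinite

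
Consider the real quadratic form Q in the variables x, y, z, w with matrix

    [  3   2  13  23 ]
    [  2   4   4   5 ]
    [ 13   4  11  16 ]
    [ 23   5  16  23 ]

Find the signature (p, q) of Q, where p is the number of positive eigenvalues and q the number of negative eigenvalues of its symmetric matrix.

Applying the same elementary operations to the rows and columns of A produces a congruent diagonal matrix with entries 3, 8/3, -107/2, 15/107.
That gives 3 positive, 1 negative pivots.

(3, 1)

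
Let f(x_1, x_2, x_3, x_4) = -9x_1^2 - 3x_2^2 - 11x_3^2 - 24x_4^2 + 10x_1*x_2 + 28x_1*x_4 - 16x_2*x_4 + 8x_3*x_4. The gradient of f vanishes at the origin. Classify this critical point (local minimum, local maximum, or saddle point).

local maximum

The Hessian at the origin is H = [[-18, 10, 0, 28], [10, -6, 0, -16], [0, 0, -22, 8], [28, -16, 8, -48]].
Row-reducing H symmetrically gives the diagonal entries -18, -4/9, -22, -12/11.
That gives 4 negative pivots.
H is negative definite, so the origin is a strict local maximum.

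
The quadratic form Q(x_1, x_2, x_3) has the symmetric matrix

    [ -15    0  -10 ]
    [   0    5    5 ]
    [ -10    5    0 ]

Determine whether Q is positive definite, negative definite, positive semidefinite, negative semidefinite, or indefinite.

Applying the same elementary operations to the rows and columns of A produces a congruent diagonal matrix with entries -15, 5, 5/3.
So there are 2 positive, 1 negative pivots.
Hence Q is indefinite.

indefinite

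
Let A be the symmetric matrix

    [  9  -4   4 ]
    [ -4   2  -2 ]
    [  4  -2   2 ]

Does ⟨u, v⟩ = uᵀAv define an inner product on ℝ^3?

Row-reducing A symmetrically gives the diagonal entries 9, 2/9, 0.
That gives 2 positive, 1 zero pivots.
Hence Q is positive semidefinite.
⟨·,·⟩ is an inner product exactly when A is positive definite.

no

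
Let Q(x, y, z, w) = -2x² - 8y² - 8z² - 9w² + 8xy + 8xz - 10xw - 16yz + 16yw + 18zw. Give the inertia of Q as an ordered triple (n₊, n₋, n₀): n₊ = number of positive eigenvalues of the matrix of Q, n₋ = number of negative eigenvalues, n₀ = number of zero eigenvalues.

The symmetric matrix is A = [[-2, 4, 4, -5], [4, -8, -8, 8], [4, -8, -8, 9], [-5, 8, 9, -9]].
By Sylvester's law of inertia any congruent diagonalization of A has 1 positive, 2 negative and 1 zero entries.

(1, 2, 1)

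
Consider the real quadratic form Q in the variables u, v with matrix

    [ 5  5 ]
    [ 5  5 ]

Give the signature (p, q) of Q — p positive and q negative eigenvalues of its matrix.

Symmetric row and column elimination reduces A to a congruent diagonal form with pivots 5, 0.
Counting signs: 1 positive, 1 zero.

(1, 0)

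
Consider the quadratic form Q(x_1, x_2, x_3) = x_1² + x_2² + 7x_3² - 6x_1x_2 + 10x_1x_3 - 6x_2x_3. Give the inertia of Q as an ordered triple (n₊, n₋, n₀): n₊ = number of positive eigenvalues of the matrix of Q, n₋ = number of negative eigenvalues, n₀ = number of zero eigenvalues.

(1, 1, 1)

The associated matrix is A = [[1, -3, 5], [-3, 1, -3], [5, -3, 7]].
Row-reducing A symmetrically gives the diagonal entries 1, -8, 0.
That gives 1 positive, 1 negative, 1 zero pivots.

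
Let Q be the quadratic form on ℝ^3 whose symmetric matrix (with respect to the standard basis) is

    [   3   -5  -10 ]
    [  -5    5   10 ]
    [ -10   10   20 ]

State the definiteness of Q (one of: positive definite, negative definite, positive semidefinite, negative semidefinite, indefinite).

Applying the same elementary operations to the rows and columns of A produces a congruent diagonal matrix with entries 3, -10/3, 0.
Counting signs: 1 positive, 1 negative, 1 zero.
Hence Q is indefinite.

indefinite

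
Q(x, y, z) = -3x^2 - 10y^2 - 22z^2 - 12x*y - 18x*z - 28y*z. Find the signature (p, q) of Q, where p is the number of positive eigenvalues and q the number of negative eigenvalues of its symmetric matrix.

(1, 2)

Write A = [[-3, -6, -9], [-6, -10, -14], [-9, -14, -22]].
An LDLᵀ factorisation of A has diagonal entries -3, 2, -3.
That gives 1 positive, 2 negative pivots.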